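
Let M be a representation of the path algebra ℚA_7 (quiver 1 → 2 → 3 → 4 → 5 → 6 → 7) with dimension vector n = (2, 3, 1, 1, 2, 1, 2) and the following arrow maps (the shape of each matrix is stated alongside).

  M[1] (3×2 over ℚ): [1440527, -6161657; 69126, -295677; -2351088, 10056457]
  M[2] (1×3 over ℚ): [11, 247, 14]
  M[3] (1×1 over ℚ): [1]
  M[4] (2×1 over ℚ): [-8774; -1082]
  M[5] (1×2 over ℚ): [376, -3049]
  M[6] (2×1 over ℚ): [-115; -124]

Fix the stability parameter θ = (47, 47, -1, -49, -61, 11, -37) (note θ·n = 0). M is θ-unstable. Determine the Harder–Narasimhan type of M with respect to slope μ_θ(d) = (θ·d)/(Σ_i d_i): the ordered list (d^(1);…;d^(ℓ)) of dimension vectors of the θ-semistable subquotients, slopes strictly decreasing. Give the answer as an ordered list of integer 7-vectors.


Interval decomposition of M: I[1,2], I[1,7], I[2,2], I[5,5], I[7,7].
HN type (ℓ=4): μ^(1)=47; μ^(2)=-43/7; μ^(3)=-37; μ^(4)=-61

((1, 2, 0, 0, 0, 0, 0); (1, 1, 1, 1, 1, 1, 1); (0, 0, 0, 0, 0, 0, 1); (0, 0, 0, 0, 1, 0, 0))


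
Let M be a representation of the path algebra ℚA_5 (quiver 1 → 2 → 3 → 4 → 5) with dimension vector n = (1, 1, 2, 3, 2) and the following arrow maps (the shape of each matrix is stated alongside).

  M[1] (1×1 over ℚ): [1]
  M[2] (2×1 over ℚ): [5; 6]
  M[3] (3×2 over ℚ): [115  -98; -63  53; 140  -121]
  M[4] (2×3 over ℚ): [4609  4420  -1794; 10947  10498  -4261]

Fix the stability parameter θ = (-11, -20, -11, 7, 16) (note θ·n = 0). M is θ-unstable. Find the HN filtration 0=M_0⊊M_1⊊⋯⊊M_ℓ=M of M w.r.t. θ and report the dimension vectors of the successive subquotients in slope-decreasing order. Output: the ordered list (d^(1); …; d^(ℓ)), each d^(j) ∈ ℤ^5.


Via rank(M_{q-1}∘⋯∘M_p): M ≅ I[1,5], I[3,5], I[4,4].
μ_θ-semistable layers: μ^(1)=16; μ^(2)=7; μ^(3)=-11; μ^(4)=-31/2

((0, 0, 0, 0, 2); (0, 0, 0, 3, 0); (0, 0, 2, 0, 0); (1, 1, 0, 0, 0))


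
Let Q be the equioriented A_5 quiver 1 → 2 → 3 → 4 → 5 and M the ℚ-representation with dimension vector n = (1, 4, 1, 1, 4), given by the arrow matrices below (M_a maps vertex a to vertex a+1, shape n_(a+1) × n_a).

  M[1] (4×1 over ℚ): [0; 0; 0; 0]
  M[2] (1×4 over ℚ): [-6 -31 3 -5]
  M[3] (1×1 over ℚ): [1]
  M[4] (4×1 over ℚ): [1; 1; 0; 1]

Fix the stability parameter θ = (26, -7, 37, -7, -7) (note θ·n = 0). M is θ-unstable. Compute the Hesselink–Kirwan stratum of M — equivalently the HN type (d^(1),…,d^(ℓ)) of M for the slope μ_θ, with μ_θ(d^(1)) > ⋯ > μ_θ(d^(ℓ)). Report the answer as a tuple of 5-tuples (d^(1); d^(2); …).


Interval decomposition of M: I[1,1], I[2,2]^3, I[2,5], I[5,5]^3.
HN type (ℓ=3): μ^(1)=26; μ^(2)=23/3; μ^(3)=-7

((1, 0, 0, 0, 0); (0, 0, 1, 1, 1); (0, 4, 0, 0, 3))


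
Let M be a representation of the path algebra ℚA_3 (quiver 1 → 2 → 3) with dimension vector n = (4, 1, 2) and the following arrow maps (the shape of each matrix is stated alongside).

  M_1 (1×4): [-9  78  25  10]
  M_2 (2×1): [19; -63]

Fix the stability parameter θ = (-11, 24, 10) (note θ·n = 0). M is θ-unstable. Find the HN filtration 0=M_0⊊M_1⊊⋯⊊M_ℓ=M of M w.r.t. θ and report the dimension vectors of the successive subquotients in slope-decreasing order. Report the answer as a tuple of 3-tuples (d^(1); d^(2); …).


Barcode: M ≅ I[1,1]^3, I[1,3], I[3,3]. HN layers by μ_θ (3 steps, strictly decreasing):
  μ^(1)=17; μ^(2)=10; μ^(3)=-11

((0, 1, 1); (0, 0, 1); (4, 0, 0))


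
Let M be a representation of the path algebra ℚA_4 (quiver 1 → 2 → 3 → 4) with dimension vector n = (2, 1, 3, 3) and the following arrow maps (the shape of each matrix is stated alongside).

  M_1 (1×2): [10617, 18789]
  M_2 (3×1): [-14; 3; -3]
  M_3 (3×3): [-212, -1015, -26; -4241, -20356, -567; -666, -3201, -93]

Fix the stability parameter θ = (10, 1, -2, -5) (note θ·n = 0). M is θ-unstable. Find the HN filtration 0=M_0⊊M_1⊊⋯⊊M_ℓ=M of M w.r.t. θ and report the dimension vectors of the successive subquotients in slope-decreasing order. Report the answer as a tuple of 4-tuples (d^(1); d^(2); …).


Interval decomposition of M: I[1,1], I[1,4], I[3,4]^2.
HN type (ℓ=3): μ^(1)=10; μ^(2)=1; μ^(3)=-7/2

((1, 0, 0, 0); (1, 1, 1, 1); (0, 0, 2, 2))


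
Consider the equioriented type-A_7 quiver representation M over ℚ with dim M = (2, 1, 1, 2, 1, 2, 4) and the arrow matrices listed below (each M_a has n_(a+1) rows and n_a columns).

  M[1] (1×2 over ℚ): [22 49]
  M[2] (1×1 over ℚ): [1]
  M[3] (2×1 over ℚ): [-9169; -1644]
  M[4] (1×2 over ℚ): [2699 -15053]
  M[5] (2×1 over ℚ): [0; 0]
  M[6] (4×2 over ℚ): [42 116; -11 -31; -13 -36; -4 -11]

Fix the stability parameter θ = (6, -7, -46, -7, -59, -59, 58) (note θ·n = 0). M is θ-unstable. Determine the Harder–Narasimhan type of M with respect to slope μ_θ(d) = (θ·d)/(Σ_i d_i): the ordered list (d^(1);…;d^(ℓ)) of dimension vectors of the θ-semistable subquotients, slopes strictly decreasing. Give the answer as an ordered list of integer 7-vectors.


Via rank(M_{q-1}∘⋯∘M_p): M ≅ I[1,1], I[1,5], I[4,4], I[6,7]^2, I[7,7]^2.
μ_θ-semistable layers: μ^(1)=58; μ^(2)=6; μ^(3)=-7; μ^(4)=-113/5; μ^(5)=-59

((0, 0, 0, 0, 0, 0, 4); (1, 0, 0, 0, 0, 0, 0); (0, 0, 0, 1, 0, 0, 0); (1, 1, 1, 1, 1, 0, 0); (0, 0, 0, 0, 0, 2, 0))


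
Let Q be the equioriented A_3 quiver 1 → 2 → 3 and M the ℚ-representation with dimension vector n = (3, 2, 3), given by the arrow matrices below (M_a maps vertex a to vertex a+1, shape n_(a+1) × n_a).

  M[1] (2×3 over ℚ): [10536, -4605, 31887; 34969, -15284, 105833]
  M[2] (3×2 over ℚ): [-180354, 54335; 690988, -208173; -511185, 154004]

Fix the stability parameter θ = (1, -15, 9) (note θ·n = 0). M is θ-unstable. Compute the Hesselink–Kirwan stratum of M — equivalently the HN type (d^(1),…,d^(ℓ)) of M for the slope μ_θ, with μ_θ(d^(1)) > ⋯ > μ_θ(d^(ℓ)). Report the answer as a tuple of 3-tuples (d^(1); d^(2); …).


Via rank(M_{q-1}∘⋯∘M_p): M ≅ I[1,1], I[1,3]^2, I[3,3].
μ_θ-semistable layers: μ^(1)=9; μ^(2)=1; μ^(3)=-7

((0, 0, 3); (1, 0, 0); (2, 2, 0))


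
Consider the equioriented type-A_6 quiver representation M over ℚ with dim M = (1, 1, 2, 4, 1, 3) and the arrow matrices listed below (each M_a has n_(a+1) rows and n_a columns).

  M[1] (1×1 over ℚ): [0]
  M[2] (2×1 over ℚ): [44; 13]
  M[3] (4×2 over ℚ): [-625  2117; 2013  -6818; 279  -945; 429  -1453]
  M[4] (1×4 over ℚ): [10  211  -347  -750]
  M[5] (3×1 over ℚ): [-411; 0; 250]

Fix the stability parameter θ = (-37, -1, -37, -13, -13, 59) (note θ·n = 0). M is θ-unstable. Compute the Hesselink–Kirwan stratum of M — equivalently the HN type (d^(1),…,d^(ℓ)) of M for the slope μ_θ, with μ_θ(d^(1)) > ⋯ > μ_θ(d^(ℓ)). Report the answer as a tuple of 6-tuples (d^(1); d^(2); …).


Via rank(M_{q-1}∘⋯∘M_p): M ≅ I[1,1], I[2,6], I[3,4], I[4,4]^2, I[6,6]^2.
μ_θ-semistable layers: μ^(1)=59; μ^(2)=-13; μ^(3)=-19; μ^(4)=-37

((0, 0, 0, 0, 0, 3); (0, 0, 0, 4, 1, 0); (0, 1, 1, 0, 0, 0); (1, 0, 1, 0, 0, 0))


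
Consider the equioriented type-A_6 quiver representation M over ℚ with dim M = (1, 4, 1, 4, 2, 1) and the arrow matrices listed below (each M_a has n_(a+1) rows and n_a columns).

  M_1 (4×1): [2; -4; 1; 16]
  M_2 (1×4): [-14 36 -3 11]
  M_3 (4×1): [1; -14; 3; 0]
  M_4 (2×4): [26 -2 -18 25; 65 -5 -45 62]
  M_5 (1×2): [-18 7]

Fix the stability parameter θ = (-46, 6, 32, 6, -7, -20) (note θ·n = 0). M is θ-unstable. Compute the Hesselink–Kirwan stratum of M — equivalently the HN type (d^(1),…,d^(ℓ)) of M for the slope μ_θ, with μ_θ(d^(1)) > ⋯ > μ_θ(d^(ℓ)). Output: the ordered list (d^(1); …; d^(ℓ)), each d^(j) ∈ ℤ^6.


Interval decomposition of M: I[1,4], I[2,2]^3, I[4,4], I[4,5], I[4,6].
HN type (ℓ=5): μ^(1)=19; μ^(2)=6; μ^(3)=-1/2; μ^(4)=-7; μ^(5)=-46

((0, 0, 1, 1, 0, 0); (0, 4, 0, 1, 0, 0); (0, 0, 0, 1, 1, 0); (0, 0, 0, 1, 1, 1); (1, 0, 0, 0, 0, 0))


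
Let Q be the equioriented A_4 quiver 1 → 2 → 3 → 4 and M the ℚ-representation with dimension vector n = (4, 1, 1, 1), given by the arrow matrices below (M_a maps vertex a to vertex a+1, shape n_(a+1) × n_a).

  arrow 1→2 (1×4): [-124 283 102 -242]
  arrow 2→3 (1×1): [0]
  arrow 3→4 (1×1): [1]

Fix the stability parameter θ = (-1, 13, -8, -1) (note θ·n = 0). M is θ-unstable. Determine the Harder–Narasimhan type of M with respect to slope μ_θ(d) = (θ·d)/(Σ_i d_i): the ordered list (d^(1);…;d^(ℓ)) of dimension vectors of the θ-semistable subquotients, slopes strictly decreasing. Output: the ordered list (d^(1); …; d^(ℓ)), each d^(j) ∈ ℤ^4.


Barcode: M ≅ I[1,1]^3, I[1,2], I[3,4]. HN layers by μ_θ (3 steps, strictly decreasing):
  μ^(1)=13; μ^(2)=-1; μ^(3)=-8

((0, 1, 0, 0); (4, 0, 0, 1); (0, 0, 1, 0))


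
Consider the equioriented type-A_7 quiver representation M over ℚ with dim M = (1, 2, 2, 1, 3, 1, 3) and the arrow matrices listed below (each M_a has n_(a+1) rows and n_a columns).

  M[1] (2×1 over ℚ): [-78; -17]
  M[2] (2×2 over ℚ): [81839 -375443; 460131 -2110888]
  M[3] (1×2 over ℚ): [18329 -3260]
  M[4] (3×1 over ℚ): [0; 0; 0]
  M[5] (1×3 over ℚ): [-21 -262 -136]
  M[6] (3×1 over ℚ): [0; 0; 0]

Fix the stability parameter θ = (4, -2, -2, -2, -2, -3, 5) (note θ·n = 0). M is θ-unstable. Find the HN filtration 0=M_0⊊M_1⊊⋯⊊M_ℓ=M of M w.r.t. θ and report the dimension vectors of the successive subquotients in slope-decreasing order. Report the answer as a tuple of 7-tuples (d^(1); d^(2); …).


Interval decomposition of M: I[1,4], I[2,3], I[5,5]^2, I[5,6], I[7,7]^3.
HN type (ℓ=4): μ^(1)=5; μ^(2)=-1/2; μ^(3)=-2; μ^(4)=-5/2

((0, 0, 0, 0, 0, 0, 3); (1, 1, 1, 1, 0, 0, 0); (0, 1, 1, 0, 2, 0, 0); (0, 0, 0, 0, 1, 1, 0))


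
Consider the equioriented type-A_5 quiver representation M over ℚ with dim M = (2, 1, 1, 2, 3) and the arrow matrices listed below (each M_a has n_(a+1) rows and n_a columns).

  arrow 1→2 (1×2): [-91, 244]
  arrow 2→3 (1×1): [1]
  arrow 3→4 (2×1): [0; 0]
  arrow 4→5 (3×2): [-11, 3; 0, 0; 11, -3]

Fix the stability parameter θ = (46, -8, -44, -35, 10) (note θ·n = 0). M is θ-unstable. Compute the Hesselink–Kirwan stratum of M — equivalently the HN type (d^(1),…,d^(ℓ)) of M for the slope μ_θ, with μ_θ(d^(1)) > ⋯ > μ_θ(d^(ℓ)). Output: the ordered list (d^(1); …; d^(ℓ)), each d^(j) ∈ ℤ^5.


Via rank(M_{q-1}∘⋯∘M_p): M ≅ I[1,1], I[1,3], I[4,4], I[4,5], I[5,5]^2.
μ_θ-semistable layers: μ^(1)=46; μ^(2)=10; μ^(3)=-2; μ^(4)=-35

((1, 0, 0, 0, 0); (0, 0, 0, 0, 3); (1, 1, 1, 0, 0); (0, 0, 0, 2, 0))


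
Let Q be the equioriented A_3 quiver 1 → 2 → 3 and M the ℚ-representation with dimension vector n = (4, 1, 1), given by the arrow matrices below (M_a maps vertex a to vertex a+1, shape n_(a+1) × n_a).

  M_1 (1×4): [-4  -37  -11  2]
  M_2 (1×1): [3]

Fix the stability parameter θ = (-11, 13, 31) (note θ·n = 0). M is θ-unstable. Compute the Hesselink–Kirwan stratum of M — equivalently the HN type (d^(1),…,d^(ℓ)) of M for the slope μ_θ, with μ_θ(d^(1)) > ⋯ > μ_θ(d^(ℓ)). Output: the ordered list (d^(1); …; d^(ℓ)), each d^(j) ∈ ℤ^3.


Barcode: M ≅ I[1,1]^3, I[1,3]. HN layers by μ_θ (3 steps, strictly decreasing):
  μ^(1)=31; μ^(2)=13; μ^(3)=-11

((0, 0, 1); (0, 1, 0); (4, 0, 0))


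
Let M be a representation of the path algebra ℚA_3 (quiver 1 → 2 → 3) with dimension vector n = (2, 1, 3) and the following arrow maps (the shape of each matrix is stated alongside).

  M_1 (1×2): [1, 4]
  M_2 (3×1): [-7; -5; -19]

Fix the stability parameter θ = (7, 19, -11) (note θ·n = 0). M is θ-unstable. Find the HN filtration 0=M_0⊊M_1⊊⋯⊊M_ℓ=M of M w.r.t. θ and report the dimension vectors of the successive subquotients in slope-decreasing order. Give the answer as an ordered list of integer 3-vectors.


Via rank(M_{q-1}∘⋯∘M_p): M ≅ I[1,1], I[1,3], I[3,3]^2.
μ_θ-semistable layers: μ^(1)=7; μ^(2)=5; μ^(3)=-11

((1, 0, 0); (1, 1, 1); (0, 0, 2))


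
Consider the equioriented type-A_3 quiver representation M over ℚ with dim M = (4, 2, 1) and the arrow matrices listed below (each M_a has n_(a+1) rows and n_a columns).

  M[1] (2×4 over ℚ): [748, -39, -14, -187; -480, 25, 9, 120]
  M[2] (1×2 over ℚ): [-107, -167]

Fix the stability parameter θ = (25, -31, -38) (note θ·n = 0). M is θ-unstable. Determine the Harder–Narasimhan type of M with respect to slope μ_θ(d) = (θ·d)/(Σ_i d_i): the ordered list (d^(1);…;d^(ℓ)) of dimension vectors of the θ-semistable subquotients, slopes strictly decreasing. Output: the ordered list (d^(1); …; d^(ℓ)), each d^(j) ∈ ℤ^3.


Via rank(M_{q-1}∘⋯∘M_p): M ≅ I[1,1]^2, I[1,2], I[1,3].
μ_θ-semistable layers: μ^(1)=25; μ^(2)=-3; μ^(3)=-44/3

((2, 0, 0); (1, 1, 0); (1, 1, 1))


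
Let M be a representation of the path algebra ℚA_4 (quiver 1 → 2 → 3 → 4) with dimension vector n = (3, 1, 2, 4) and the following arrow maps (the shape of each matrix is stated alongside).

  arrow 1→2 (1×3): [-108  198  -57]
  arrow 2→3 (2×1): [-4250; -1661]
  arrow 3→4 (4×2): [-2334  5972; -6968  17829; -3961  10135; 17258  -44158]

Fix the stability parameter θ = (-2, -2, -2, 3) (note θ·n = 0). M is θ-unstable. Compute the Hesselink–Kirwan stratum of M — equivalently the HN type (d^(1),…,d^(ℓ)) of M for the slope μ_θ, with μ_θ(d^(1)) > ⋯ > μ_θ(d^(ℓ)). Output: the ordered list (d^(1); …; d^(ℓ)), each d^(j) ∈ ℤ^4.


Interval decomposition of M: I[1,1]^2, I[1,4], I[3,4], I[4,4]^2.
HN type (ℓ=2): μ^(1)=3; μ^(2)=-2

((0, 0, 0, 4); (3, 1, 2, 0))


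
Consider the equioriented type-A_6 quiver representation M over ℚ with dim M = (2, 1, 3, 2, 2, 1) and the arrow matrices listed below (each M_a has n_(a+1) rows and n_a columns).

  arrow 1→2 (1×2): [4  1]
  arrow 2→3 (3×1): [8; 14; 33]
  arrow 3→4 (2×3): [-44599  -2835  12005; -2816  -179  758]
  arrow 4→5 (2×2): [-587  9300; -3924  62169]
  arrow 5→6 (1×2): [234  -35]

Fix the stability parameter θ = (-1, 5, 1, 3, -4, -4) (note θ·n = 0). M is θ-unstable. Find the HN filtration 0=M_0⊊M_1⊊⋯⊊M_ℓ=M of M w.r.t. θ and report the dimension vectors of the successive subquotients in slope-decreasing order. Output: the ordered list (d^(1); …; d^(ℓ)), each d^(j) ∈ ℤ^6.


Via rank(M_{q-1}∘⋯∘M_p): M ≅ I[1,1], I[1,6], I[3,3], I[3,5].
μ_θ-semistable layers: μ^(1)=1; μ^(2)=1/5; μ^(3)=0; μ^(4)=-1

((0, 0, 1, 0, 0, 0); (0, 1, 1, 1, 1, 1); (0, 0, 1, 1, 1, 0); (2, 0, 0, 0, 0, 0))


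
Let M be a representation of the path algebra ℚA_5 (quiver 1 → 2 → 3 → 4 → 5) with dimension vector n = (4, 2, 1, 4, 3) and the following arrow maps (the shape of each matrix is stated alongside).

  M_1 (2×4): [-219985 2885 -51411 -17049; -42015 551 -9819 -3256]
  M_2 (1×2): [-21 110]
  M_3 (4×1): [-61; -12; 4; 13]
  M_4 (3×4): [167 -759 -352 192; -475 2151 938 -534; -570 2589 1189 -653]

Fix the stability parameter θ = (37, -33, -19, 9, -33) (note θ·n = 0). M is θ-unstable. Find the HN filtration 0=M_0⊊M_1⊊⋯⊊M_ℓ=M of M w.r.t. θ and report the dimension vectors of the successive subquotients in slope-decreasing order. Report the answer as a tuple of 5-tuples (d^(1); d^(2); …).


Barcode: M ≅ I[1,1]^2, I[1,2], I[1,5], I[4,4], I[4,5]^2. HN layers by μ_θ (5 steps, strictly decreasing):
  μ^(1)=37; μ^(2)=9; μ^(3)=2; μ^(4)=-39/5; μ^(5)=-12

((2, 0, 0, 0, 0); (0, 0, 0, 1, 0); (1, 1, 0, 0, 0); (1, 1, 1, 1, 1); (0, 0, 0, 2, 2))


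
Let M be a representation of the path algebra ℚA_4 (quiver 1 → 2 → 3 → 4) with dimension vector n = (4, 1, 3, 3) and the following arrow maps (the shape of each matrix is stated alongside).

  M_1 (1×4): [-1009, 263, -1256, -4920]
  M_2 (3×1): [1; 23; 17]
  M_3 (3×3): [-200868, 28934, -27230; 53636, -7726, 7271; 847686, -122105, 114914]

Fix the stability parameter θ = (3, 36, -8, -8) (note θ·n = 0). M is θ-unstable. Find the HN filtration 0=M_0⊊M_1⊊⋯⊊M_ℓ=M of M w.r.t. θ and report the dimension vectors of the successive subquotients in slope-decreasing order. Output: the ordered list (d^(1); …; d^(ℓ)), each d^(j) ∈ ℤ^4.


Interval decomposition of M: I[1,1]^3, I[1,4], I[3,3], I[3,4], I[4,4].
HN type (ℓ=3): μ^(1)=20/3; μ^(2)=3; μ^(3)=-8

((0, 1, 1, 1); (4, 0, 0, 0); (0, 0, 2, 2))


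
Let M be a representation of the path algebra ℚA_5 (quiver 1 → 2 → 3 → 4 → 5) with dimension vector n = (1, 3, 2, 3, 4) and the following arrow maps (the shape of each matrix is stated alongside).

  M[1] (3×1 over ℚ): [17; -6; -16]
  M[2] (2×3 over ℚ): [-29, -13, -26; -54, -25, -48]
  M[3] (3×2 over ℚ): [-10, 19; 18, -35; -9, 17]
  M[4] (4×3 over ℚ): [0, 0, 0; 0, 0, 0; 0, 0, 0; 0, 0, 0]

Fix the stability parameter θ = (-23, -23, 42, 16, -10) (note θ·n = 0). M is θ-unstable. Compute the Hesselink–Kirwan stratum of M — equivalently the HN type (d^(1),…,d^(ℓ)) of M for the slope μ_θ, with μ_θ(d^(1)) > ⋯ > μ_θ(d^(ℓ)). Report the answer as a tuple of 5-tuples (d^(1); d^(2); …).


Barcode: M ≅ I[1,4], I[2,2], I[2,4], I[4,4], I[5,5]^4. HN layers by μ_θ (4 steps, strictly decreasing):
  μ^(1)=29; μ^(2)=16; μ^(3)=-10; μ^(4)=-23

((0, 0, 2, 2, 0); (0, 0, 0, 1, 0); (0, 0, 0, 0, 4); (1, 3, 0, 0, 0))


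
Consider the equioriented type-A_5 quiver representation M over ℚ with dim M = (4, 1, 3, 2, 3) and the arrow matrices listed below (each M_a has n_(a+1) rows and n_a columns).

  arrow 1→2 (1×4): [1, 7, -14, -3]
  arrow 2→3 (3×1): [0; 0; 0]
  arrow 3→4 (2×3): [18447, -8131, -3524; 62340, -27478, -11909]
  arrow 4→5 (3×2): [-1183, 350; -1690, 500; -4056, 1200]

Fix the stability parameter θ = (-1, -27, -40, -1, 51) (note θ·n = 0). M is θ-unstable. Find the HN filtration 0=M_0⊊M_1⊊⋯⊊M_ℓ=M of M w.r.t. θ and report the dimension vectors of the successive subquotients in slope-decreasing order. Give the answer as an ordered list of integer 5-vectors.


Interval decomposition of M: I[1,1]^3, I[1,2], I[3,3], I[3,4], I[3,5], I[5,5]^2.
HN type (ℓ=4): μ^(1)=51; μ^(2)=-1; μ^(3)=-14; μ^(4)=-40

((0, 0, 0, 0, 3); (3, 0, 0, 2, 0); (1, 1, 0, 0, 0); (0, 0, 3, 0, 0))


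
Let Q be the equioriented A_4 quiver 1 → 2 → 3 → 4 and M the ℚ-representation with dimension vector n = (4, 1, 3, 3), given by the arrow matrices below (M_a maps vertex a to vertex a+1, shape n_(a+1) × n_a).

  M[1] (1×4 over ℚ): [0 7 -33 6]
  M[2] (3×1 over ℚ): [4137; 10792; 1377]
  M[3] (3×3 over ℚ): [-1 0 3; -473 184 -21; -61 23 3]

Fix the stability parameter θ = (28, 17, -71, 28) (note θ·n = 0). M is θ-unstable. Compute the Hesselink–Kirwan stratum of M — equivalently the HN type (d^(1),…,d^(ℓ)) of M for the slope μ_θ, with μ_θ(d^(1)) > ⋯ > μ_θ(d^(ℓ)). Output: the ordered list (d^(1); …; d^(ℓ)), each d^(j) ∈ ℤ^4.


Barcode: M ≅ I[1,1]^3, I[1,4], I[3,3], I[3,4], I[4,4]. HN layers by μ_θ (3 steps, strictly decreasing):
  μ^(1)=28; μ^(2)=-26/3; μ^(3)=-71

((3, 0, 0, 3); (1, 1, 1, 0); (0, 0, 2, 0))


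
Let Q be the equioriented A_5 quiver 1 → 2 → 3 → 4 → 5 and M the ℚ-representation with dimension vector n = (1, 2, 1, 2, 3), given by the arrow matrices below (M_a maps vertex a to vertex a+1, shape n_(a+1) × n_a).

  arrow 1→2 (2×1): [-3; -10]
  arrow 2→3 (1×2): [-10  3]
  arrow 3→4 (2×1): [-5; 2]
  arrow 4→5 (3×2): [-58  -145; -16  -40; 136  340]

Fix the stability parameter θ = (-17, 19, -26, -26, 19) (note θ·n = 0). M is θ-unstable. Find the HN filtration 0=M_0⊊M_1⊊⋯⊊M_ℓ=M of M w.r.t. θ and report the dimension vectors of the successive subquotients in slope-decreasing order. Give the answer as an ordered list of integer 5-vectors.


Barcode: M ≅ I[1,2], I[2,4], I[4,5], I[5,5]^2. HN layers by μ_θ (4 steps, strictly decreasing):
  μ^(1)=19; μ^(2)=-11; μ^(3)=-17; μ^(4)=-26

((0, 1, 0, 0, 3); (0, 1, 1, 1, 0); (1, 0, 0, 0, 0); (0, 0, 0, 1, 0))


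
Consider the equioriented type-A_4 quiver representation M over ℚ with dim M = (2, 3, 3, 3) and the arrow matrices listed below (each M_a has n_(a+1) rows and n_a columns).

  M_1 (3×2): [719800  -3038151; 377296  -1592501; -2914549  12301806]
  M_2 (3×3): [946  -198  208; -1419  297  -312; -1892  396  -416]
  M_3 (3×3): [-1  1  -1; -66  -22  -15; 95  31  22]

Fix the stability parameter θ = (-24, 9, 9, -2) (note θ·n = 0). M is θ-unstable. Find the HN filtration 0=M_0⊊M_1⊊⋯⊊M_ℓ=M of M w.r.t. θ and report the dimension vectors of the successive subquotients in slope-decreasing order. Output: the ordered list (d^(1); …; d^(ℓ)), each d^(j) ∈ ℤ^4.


Via rank(M_{q-1}∘⋯∘M_p): M ≅ I[1,2]^2, I[2,4], I[3,4]^2.
μ_θ-semistable layers: μ^(1)=9; μ^(2)=16/3; μ^(3)=7/2; μ^(4)=-24

((0, 2, 0, 0); (0, 1, 1, 1); (0, 0, 2, 2); (2, 0, 0, 0))


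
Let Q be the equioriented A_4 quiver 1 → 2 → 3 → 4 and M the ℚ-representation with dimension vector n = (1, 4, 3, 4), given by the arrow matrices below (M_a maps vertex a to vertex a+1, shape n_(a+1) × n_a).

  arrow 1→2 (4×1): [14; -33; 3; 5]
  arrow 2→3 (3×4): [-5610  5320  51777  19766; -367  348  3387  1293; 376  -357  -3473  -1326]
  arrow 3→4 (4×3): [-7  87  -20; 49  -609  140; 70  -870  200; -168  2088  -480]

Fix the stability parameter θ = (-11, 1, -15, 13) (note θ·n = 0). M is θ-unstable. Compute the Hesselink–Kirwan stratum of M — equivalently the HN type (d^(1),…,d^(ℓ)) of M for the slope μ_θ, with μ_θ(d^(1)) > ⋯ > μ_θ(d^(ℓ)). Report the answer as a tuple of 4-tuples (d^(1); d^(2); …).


Interval decomposition of M: I[1,4], I[2,2], I[2,3]^2, I[4,4]^3.
HN type (ℓ=4): μ^(1)=13; μ^(2)=1; μ^(3)=-7; μ^(4)=-11

((0, 0, 0, 4); (0, 1, 0, 0); (0, 3, 3, 0); (1, 0, 0, 0))


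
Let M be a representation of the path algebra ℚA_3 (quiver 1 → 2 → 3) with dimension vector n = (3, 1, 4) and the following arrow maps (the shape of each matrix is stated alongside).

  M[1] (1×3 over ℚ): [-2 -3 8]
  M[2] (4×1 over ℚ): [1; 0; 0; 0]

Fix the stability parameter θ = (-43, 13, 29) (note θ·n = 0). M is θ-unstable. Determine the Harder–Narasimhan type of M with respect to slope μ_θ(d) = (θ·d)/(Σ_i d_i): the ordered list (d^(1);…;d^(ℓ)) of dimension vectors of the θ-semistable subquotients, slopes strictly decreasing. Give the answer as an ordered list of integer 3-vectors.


Interval decomposition of M: I[1,1]^2, I[1,3], I[3,3]^3.
HN type (ℓ=3): μ^(1)=29; μ^(2)=13; μ^(3)=-43

((0, 0, 4); (0, 1, 0); (3, 0, 0))


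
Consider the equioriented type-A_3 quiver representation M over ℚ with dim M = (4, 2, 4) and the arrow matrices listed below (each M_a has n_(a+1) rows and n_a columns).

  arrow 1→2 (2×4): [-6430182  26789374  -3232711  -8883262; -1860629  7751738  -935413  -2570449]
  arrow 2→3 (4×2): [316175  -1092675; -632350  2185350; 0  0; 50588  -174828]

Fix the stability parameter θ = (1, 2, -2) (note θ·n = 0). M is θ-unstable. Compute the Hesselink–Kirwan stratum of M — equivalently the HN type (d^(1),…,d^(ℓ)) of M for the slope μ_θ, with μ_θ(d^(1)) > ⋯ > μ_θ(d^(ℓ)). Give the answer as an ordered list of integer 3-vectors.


Barcode: M ≅ I[1,1]^2, I[1,2], I[1,3], I[3,3]^3. HN layers by μ_θ (4 steps, strictly decreasing):
  μ^(1)=2; μ^(2)=1; μ^(3)=1/3; μ^(4)=-2

((0, 1, 0); (3, 0, 0); (1, 1, 1); (0, 0, 3))


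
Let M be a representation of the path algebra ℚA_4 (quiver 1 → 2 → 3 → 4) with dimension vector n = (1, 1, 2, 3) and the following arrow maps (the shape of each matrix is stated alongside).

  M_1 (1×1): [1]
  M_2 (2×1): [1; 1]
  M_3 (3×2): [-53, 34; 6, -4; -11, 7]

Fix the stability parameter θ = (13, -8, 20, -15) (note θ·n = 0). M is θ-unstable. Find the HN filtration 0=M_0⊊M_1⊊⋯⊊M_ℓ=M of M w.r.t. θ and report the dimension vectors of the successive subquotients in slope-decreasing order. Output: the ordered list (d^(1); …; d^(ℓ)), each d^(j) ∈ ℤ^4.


Via rank(M_{q-1}∘⋯∘M_p): M ≅ I[1,4], I[3,4], I[4,4].
μ_θ-semistable layers: μ^(1)=5/2; μ^(2)=-15

((1, 1, 2, 2); (0, 0, 0, 1))


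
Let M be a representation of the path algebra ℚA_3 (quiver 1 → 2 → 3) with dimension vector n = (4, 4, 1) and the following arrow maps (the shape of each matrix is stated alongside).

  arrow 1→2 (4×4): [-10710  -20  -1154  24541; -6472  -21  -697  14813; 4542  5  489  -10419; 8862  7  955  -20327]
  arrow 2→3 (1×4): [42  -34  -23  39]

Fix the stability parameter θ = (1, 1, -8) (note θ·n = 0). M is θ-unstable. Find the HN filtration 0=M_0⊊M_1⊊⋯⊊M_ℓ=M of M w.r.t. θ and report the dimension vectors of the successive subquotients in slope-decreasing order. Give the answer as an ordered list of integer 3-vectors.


Via rank(M_{q-1}∘⋯∘M_p): M ≅ I[1,2]^3, I[1,3].
μ_θ-semistable layers: μ^(1)=1; μ^(2)=-2

((3, 3, 0); (1, 1, 1))


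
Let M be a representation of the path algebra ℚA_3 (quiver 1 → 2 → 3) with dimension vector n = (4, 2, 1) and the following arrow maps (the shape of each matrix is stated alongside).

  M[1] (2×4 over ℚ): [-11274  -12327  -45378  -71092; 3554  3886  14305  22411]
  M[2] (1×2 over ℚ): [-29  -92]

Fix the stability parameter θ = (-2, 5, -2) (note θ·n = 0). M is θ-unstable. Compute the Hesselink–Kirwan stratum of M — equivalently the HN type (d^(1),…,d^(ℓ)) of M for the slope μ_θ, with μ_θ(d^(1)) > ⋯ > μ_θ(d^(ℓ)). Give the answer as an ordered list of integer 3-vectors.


Interval decomposition of M: I[1,1]^2, I[1,2], I[1,3].
HN type (ℓ=3): μ^(1)=5; μ^(2)=3/2; μ^(3)=-2

((0, 1, 0); (0, 1, 1); (4, 0, 0))


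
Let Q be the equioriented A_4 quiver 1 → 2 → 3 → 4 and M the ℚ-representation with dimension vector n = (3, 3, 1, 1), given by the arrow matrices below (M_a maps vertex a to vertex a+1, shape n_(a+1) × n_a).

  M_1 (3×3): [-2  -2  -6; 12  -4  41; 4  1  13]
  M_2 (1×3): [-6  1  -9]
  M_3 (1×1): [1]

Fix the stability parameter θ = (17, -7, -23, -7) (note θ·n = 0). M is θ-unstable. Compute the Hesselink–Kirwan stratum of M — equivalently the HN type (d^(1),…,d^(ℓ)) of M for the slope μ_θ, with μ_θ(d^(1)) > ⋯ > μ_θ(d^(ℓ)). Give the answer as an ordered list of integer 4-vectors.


Barcode: M ≅ I[1,2]^2, I[1,4]. HN layers by μ_θ (2 steps, strictly decreasing):
  μ^(1)=5; μ^(2)=-5

((2, 2, 0, 0); (1, 1, 1, 1))


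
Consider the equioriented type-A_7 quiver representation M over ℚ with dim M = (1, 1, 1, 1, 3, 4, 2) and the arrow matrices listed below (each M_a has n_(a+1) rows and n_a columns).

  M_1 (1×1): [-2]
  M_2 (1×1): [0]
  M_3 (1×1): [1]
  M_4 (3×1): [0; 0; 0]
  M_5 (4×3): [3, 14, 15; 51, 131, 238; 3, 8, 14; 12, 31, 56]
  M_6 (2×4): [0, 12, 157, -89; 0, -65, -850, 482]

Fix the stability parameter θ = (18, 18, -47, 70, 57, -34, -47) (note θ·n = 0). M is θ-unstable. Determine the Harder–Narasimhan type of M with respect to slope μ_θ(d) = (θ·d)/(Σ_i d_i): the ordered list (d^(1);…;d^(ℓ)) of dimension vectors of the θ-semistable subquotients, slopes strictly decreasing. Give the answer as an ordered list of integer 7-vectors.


Via rank(M_{q-1}∘⋯∘M_p): M ≅ I[1,2], I[3,4], I[5,6], I[5,7]^2, I[6,6].
μ_θ-semistable layers: μ^(1)=70; μ^(2)=18; μ^(3)=23/2; μ^(4)=-8; μ^(5)=-34; μ^(6)=-47

((0, 0, 0, 1, 0, 0, 0); (1, 1, 0, 0, 0, 0, 0); (0, 0, 0, 0, 1, 1, 0); (0, 0, 0, 0, 2, 2, 2); (0, 0, 0, 0, 0, 1, 0); (0, 0, 1, 0, 0, 0, 0))


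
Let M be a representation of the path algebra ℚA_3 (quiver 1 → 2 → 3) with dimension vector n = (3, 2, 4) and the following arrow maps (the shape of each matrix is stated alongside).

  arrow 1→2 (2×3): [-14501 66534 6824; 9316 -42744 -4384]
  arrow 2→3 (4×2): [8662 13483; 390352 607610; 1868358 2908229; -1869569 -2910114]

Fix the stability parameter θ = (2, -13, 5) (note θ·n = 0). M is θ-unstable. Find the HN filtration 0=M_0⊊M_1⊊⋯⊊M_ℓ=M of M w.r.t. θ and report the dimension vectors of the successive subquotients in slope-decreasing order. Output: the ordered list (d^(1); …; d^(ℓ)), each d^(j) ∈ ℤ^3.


Interval decomposition of M: I[1,1]^2, I[1,3], I[2,3], I[3,3]^2.
HN type (ℓ=4): μ^(1)=5; μ^(2)=2; μ^(3)=-11/2; μ^(4)=-13

((0, 0, 4); (2, 0, 0); (1, 1, 0); (0, 1, 0))


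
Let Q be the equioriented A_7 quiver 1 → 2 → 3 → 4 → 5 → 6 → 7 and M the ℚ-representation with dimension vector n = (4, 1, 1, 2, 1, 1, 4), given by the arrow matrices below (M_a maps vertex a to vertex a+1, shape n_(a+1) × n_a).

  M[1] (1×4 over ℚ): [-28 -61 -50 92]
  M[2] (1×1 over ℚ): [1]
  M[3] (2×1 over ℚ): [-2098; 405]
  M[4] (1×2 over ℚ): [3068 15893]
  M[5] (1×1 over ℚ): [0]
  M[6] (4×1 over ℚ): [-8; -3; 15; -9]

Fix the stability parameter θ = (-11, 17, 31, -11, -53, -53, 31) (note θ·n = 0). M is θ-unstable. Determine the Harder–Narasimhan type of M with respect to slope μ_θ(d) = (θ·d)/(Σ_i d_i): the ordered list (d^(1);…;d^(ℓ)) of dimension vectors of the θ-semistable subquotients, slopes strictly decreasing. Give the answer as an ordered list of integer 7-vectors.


Interval decomposition of M: I[1,1]^3, I[1,5], I[4,4], I[6,7], I[7,7]^3.
HN type (ℓ=4): μ^(1)=31; μ^(2)=-4; μ^(3)=-11; μ^(4)=-53

((0, 0, 0, 0, 0, 0, 4); (0, 1, 1, 1, 1, 0, 0); (4, 0, 0, 1, 0, 0, 0); (0, 0, 0, 0, 0, 1, 0))


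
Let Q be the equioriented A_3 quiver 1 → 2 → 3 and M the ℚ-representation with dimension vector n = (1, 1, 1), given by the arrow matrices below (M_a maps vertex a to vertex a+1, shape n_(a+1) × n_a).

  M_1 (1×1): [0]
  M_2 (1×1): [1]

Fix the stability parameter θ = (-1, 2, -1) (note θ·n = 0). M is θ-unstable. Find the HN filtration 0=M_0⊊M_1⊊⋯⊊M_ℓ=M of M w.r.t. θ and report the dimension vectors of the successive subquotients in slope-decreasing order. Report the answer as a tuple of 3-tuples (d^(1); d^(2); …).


Barcode: M ≅ I[1,1], I[2,3]. HN layers by μ_θ (2 steps, strictly decreasing):
  μ^(1)=1/2; μ^(2)=-1

((0, 1, 1); (1, 0, 0))


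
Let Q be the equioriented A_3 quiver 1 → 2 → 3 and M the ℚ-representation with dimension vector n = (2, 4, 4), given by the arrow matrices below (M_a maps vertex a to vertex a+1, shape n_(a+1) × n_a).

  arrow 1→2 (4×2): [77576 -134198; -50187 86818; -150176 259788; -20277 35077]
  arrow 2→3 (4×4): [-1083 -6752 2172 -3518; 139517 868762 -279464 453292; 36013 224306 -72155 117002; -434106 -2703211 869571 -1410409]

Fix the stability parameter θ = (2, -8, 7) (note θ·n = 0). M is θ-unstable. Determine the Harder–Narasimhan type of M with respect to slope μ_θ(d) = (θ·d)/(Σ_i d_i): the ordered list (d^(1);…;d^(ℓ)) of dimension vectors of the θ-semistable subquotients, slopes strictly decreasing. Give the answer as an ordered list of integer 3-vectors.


Barcode: M ≅ I[1,3]^2, I[2,2], I[2,3], I[3,3]. HN layers by μ_θ (3 steps, strictly decreasing):
  μ^(1)=7; μ^(2)=-3; μ^(3)=-8

((0, 0, 4); (2, 2, 0); (0, 2, 0))


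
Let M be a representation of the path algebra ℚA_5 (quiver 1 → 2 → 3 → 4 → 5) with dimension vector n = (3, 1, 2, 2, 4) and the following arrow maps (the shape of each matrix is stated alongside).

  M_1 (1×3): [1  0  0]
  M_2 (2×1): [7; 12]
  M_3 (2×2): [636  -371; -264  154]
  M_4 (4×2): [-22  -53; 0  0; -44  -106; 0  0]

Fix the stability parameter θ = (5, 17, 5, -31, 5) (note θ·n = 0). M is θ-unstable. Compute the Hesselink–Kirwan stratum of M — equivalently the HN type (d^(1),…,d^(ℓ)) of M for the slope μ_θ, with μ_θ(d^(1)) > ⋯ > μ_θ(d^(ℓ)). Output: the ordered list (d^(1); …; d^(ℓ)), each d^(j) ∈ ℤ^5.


Barcode: M ≅ I[1,1]^2, I[1,3], I[3,4], I[4,5], I[5,5]^3. HN layers by μ_θ (4 steps, strictly decreasing):
  μ^(1)=11; μ^(2)=5; μ^(3)=-13; μ^(4)=-31

((0, 1, 1, 0, 0); (3, 0, 0, 0, 4); (0, 0, 1, 1, 0); (0, 0, 0, 1, 0))


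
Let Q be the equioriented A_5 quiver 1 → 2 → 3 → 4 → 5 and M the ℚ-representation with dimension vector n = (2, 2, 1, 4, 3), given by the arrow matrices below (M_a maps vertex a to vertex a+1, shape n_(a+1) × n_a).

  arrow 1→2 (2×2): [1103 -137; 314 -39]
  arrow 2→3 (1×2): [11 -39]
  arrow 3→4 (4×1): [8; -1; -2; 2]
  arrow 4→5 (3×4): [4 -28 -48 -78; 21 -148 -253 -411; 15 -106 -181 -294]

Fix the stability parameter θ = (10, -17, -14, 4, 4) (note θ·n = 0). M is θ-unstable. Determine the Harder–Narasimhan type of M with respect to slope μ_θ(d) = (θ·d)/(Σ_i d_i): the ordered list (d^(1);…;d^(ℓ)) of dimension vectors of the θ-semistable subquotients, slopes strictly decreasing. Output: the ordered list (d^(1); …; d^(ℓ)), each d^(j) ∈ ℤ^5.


Via rank(M_{q-1}∘⋯∘M_p): M ≅ I[1,2], I[1,4], I[4,4], I[4,5]^2, I[5,5].
μ_θ-semistable layers: μ^(1)=4; μ^(2)=-7/2; μ^(3)=-7

((0, 0, 0, 4, 3); (1, 1, 0, 0, 0); (1, 1, 1, 0, 0))


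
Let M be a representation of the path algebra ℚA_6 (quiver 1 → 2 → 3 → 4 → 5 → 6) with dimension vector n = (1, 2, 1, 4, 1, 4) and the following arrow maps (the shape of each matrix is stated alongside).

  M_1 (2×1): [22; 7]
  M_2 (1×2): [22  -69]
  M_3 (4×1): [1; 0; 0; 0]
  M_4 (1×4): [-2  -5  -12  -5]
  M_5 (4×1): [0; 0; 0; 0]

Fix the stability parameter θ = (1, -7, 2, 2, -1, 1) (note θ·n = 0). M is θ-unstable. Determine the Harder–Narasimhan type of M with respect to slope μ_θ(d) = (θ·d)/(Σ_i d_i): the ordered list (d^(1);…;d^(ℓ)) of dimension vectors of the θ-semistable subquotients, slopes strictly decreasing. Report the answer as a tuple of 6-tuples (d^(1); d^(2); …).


Barcode: M ≅ I[1,5], I[2,2], I[4,4]^3, I[6,6]^4. HN layers by μ_θ (4 steps, strictly decreasing):
  μ^(1)=2; μ^(2)=1; μ^(3)=-3; μ^(4)=-7

((0, 0, 0, 3, 0, 0); (0, 0, 1, 1, 1, 4); (1, 1, 0, 0, 0, 0); (0, 1, 0, 0, 0, 0))


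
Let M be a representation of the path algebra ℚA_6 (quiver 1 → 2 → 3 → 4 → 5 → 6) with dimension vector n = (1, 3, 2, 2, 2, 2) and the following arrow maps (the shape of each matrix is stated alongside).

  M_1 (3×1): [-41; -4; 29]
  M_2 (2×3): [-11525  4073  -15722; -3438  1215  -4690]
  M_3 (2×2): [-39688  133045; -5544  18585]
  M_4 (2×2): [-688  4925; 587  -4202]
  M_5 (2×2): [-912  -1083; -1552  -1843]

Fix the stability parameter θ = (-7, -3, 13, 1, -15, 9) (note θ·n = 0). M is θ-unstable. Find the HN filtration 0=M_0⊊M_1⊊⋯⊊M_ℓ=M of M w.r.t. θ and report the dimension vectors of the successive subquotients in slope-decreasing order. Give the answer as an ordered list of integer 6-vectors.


Via rank(M_{q-1}∘⋯∘M_p): M ≅ I[1,3], I[2,2], I[2,6], I[4,5], I[6,6].
μ_θ-semistable layers: μ^(1)=13; μ^(2)=9; μ^(3)=-1/3; μ^(4)=-3; μ^(5)=-7

((0, 0, 1, 0, 0, 0); (0, 0, 0, 0, 0, 2); (0, 0, 1, 1, 1, 0); (0, 3, 0, 0, 0, 0); (1, 0, 0, 1, 1, 0))


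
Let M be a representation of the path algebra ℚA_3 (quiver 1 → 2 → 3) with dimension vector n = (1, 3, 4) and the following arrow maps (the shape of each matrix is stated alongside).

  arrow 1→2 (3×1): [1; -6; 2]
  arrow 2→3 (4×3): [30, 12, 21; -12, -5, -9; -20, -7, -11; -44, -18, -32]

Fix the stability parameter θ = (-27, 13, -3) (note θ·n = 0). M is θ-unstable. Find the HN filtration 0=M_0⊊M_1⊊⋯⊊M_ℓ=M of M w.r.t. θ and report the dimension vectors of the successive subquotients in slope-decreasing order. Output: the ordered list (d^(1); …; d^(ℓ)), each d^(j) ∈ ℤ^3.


Via rank(M_{q-1}∘⋯∘M_p): M ≅ I[1,2], I[2,3]^2, I[3,3]^2.
μ_θ-semistable layers: μ^(1)=13; μ^(2)=5; μ^(3)=-3; μ^(4)=-27

((0, 1, 0); (0, 2, 2); (0, 0, 2); (1, 0, 0))


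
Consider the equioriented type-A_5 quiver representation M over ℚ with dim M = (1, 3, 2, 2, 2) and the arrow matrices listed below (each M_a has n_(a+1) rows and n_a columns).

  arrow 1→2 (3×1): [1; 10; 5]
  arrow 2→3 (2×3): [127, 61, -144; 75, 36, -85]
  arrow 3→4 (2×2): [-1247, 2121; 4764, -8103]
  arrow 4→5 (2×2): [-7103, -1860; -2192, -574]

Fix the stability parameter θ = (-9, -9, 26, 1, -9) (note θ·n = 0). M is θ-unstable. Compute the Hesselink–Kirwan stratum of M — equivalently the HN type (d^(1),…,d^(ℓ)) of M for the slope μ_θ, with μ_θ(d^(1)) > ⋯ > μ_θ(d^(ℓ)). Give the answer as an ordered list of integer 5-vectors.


Via rank(M_{q-1}∘⋯∘M_p): M ≅ I[1,5], I[2,2], I[2,5].
μ_θ-semistable layers: μ^(1)=6; μ^(2)=-9

((0, 0, 2, 2, 2); (1, 3, 0, 0, 0))


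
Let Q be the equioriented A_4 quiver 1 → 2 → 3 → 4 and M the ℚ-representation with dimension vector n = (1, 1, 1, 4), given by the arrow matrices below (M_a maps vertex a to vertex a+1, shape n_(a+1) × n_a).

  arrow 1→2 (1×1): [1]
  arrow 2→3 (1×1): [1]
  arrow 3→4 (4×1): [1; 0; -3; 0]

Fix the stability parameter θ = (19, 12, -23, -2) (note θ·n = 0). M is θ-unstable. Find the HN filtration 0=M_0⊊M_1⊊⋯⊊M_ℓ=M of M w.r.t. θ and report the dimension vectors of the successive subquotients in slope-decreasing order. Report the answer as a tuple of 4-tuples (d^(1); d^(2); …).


Barcode: M ≅ I[1,4], I[4,4]^3. HN layers by μ_θ (2 steps, strictly decreasing):
  μ^(1)=3/2; μ^(2)=-2

((1, 1, 1, 1); (0, 0, 0, 3))


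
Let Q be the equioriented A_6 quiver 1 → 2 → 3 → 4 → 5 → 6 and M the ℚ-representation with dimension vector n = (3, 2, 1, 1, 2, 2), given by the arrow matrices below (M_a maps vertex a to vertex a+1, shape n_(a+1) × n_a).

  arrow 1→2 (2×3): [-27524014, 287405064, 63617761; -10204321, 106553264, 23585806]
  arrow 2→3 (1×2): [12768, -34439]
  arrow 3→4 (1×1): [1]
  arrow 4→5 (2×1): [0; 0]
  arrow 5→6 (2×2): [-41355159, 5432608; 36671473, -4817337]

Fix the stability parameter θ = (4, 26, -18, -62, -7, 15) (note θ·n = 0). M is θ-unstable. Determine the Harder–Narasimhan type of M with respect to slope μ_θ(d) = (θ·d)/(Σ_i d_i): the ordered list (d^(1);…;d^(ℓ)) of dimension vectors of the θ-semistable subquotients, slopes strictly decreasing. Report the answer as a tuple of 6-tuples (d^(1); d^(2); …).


Via rank(M_{q-1}∘⋯∘M_p): M ≅ I[1,1], I[1,2], I[1,4], I[5,6]^2.
μ_θ-semistable layers: μ^(1)=26; μ^(2)=15; μ^(3)=4; μ^(4)=-7; μ^(5)=-25/2

((0, 1, 0, 0, 0, 0); (0, 0, 0, 0, 0, 2); (2, 0, 0, 0, 0, 0); (0, 0, 0, 0, 2, 0); (1, 1, 1, 1, 0, 0))


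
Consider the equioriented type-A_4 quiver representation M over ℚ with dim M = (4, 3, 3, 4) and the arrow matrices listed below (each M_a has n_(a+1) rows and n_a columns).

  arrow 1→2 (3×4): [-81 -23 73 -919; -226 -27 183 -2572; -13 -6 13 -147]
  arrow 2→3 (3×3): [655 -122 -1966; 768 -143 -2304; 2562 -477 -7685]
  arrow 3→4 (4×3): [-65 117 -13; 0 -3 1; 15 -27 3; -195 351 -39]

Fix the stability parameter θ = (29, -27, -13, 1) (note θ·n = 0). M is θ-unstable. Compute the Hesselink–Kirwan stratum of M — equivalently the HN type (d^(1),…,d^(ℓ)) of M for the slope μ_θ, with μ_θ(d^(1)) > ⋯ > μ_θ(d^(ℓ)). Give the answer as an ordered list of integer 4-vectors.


Interval decomposition of M: I[1,1], I[1,3], I[1,4]^2, I[4,4]^2.
HN type (ℓ=3): μ^(1)=29; μ^(2)=1; μ^(3)=-11/3

((1, 0, 0, 0); (0, 0, 0, 4); (3, 3, 3, 0))


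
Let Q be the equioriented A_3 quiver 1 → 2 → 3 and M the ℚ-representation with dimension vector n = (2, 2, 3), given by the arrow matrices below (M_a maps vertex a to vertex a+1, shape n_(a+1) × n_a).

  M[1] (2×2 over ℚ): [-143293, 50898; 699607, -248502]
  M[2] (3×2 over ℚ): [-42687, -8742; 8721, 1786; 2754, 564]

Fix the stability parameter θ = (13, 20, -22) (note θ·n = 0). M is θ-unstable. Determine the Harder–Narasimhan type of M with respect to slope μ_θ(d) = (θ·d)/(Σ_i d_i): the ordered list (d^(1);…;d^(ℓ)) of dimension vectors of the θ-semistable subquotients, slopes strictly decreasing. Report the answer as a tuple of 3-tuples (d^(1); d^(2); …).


Via rank(M_{q-1}∘⋯∘M_p): M ≅ I[1,1], I[1,3], I[2,2], I[3,3]^2.
μ_θ-semistable layers: μ^(1)=20; μ^(2)=13; μ^(3)=11/3; μ^(4)=-22

((0, 1, 0); (1, 0, 0); (1, 1, 1); (0, 0, 2))
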